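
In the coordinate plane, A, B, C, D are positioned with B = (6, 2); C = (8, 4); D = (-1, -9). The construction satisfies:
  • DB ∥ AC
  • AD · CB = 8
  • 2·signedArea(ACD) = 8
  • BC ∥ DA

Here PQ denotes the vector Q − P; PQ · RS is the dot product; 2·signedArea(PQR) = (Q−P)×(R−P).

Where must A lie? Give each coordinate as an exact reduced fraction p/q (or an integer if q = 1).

A = (1, -7)

1. A_x = 1  [DB ∥ AC ∩ BC ∥ DA]
2. A_y = -7  [DB ∥ AC ∩ BC ∥ DA]
   → A = (1, -7)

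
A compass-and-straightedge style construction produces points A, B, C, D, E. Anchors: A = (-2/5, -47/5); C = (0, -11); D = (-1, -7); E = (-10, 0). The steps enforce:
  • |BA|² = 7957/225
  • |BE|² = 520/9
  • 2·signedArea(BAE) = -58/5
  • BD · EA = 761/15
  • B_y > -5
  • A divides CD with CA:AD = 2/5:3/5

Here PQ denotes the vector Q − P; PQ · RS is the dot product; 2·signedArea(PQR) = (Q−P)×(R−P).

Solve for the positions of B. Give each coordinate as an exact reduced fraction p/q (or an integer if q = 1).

1. B_x = -4  [BD · EA = 761/15 ∩ 2·signedArea(BAE) = -58/5]
2. B_y = -14/3  [BD · EA = 761/15 ∩ 2·signedArea(BAE) = -58/5]
   → B = (-4, -14/3)

B = (-4, -14/3)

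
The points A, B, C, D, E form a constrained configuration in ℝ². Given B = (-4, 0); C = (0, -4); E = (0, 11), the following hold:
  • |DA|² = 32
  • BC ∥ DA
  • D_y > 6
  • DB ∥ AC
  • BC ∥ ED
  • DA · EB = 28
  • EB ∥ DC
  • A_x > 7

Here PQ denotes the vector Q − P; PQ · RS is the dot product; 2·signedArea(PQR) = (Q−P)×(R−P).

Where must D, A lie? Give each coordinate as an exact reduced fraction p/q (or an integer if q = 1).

1. D_x = 4  [EB ∥ DC ∩ BC ∥ ED]
2. D_y = 7  [EB ∥ DC ∩ BC ∥ ED]
   → D = (4, 7)
3. A_x = 8  [DB ∥ AC ∩ BC ∥ DA]
4. A_y = 3  [DB ∥ AC ∩ BC ∥ DA]
   → A = (8, 3)

A = (8, 3)
D = (4, 7)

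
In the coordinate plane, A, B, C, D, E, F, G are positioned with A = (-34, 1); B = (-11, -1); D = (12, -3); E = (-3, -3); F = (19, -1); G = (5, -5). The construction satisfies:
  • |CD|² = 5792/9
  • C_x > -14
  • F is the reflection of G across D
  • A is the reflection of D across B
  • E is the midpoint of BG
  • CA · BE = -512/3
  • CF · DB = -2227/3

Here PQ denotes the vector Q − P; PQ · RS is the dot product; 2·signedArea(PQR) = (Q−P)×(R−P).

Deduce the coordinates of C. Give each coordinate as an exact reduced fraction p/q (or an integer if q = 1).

C = (-40/3, -5/3)

1. C_x = -40/3  [CF · DB = -2227/3 ∩ CA · BE = -512/3]
2. C_y = -5/3  [CF · DB = -2227/3 ∩ CA · BE = -512/3]
   → C = (-40/3, -5/3)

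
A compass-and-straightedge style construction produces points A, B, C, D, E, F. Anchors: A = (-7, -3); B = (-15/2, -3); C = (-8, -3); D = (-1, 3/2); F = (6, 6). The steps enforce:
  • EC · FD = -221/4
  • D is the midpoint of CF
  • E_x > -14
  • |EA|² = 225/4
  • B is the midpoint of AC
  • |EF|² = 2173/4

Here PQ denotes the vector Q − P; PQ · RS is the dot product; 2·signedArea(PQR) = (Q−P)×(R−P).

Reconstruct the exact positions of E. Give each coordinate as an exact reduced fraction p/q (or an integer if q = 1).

1. E_x = -13  [line 7·x + 9/2·y + 499/4 = 0 ∩ |EF|² = 2173/4]
2. E_y = -15/2  [line 7·x + 9/2·y + 499/4 = 0 ∩ |EF|² = 2173/4]
   → E = (-13, -15/2)

E = (-13, -15/2)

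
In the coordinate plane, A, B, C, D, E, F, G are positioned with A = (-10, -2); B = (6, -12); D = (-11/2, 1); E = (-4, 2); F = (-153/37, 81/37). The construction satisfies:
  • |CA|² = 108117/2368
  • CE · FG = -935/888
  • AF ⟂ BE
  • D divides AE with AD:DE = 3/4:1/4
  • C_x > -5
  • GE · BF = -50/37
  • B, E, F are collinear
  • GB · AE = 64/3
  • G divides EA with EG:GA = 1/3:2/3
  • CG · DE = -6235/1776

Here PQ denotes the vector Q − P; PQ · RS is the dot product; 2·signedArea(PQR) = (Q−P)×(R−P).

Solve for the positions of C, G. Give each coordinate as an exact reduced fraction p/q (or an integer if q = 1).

1. G_x = -6  [G divides EA with EG:GA = 1/3:2/3]
2. G_y = 2/3  [G divides EA with EG:GA = 1/3:2/3]
   → G = (-6, 2/3)
3. C_x = -1325/296  [CG · DE = -6235/1776 ∩ CE · FG = -935/888]
4. C_y = 70/37  [CG · DE = -6235/1776 ∩ CE · FG = -935/888]
   → C = (-1325/296, 70/37)

C = (-1325/296, 70/37)
G = (-6, 2/3)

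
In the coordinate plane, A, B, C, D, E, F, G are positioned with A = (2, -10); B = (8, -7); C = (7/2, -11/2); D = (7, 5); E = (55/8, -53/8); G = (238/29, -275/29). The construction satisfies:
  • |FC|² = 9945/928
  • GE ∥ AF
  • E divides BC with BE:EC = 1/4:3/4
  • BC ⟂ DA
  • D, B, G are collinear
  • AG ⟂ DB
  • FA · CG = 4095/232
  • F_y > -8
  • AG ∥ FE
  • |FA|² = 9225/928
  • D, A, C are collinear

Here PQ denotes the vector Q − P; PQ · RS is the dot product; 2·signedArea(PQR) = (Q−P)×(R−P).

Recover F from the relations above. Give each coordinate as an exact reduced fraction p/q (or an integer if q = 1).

1. F_x = 155/232  [AG ∥ FE ∩ GE ∥ AF]
2. F_y = -1657/232  [AG ∥ FE ∩ GE ∥ AF]
   → F = (155/232, -1657/232)

F = (155/232, -1657/232)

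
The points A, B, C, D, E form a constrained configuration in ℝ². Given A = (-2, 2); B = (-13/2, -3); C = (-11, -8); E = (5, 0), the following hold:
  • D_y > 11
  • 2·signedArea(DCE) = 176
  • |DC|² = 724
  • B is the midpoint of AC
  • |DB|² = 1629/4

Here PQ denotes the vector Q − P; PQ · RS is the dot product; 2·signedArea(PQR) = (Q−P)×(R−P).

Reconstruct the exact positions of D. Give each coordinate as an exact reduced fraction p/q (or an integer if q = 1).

1. D_x = 7  [line -8·x + 16·y + -136 = 0 ∩ |DB|² = 1629/4]
2. D_y = 12  [line -8·x + 16·y + -136 = 0 ∩ |DB|² = 1629/4]
   → D = (7, 12)

D = (7, 12)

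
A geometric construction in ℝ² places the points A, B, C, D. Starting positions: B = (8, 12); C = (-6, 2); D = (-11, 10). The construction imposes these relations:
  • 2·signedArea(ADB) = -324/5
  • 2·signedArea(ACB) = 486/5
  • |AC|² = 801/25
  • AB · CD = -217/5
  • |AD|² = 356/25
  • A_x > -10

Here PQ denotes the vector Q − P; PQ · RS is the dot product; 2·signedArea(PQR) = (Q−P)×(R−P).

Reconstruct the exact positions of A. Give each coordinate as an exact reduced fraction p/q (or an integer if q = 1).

A = (-9, 34/5)

1. A_x = -9  [AB · CD = -217/5 ∩ 2·signedArea(ACB) = 486/5]
2. A_y = 34/5  [AB · CD = -217/5 ∩ 2·signedArea(ACB) = 486/5]
   → A = (-9, 34/5)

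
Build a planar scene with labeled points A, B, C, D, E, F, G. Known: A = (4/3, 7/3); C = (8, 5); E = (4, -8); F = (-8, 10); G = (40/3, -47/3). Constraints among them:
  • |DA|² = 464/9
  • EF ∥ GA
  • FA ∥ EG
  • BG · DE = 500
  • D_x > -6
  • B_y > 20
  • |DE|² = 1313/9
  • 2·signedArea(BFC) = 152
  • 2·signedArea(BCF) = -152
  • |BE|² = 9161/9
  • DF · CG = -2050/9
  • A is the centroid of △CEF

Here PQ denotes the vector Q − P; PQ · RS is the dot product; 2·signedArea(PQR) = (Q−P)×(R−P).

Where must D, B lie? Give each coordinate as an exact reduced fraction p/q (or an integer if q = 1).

1. B_x = -32/3  [line 5·x + 16·y + -272 = 0 ∩ |BE|² = 9161/9]
2. B_y = 61/3  [line 5·x + 16·y + -272 = 0 ∩ |BE|² = 9161/9]
   → B = (-32/3, 61/3)
3. D_x = -16/3  [DF · CG = -2050/9 ∩ BG · DE = 500]
4. D_y = -1/3  [DF · CG = -2050/9 ∩ BG · DE = 500]
   → D = (-16/3, -1/3)

B = (-32/3, 61/3)
D = (-16/3, -1/3)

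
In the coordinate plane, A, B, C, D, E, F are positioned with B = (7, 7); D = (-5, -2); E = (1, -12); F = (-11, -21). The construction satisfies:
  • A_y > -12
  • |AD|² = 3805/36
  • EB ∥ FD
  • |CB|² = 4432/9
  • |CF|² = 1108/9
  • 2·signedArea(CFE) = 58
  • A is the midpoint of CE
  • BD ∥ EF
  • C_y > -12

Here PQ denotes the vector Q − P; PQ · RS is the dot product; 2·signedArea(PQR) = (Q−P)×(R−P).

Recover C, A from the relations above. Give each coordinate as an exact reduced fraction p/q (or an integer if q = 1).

1. C_x = -5  [line -9·x + 12·y + 95 = 0 ∩ |CF|² = 1108/9]
2. C_y = -35/3  [line -9·x + 12·y + 95 = 0 ∩ |CF|² = 1108/9]
   → C = (-5, -35/3)
3. A_x = -2  [A is the midpoint of CE]
4. A_y = -71/6  [A is the midpoint of CE]
   → A = (-2, -71/6)

A = (-2, -71/6)
C = (-5, -35/3)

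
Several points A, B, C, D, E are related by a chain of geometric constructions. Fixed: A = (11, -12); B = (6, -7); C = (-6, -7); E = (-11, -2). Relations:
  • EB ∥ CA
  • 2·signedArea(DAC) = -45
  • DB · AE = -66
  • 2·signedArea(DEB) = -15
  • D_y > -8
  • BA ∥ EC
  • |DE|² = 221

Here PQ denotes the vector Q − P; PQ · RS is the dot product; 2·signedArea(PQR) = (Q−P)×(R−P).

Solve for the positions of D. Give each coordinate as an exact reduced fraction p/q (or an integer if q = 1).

D = (3, -7)

1. D_x = 3  [2·signedArea(DEB) = -15 ∩ DB · AE = -66]
2. D_y = -7  [2·signedArea(DEB) = -15 ∩ DB · AE = -66]
   → D = (3, -7)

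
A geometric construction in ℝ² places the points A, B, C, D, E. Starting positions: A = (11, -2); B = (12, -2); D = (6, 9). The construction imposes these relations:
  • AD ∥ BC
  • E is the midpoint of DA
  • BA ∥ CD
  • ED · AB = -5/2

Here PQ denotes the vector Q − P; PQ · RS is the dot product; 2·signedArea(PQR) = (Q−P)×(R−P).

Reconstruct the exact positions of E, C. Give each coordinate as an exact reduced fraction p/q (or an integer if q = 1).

1. E_x = 17/2  [E is the midpoint of DA]
2. E_y = 7/2  [E is the midpoint of DA]
   → E = (17/2, 7/2)
3. C_x = 7  [BA ∥ CD ∩ AD ∥ BC]
4. C_y = 9  [BA ∥ CD ∩ AD ∥ BC]
   → C = (7, 9)

C = (7, 9)
E = (17/2, 7/2)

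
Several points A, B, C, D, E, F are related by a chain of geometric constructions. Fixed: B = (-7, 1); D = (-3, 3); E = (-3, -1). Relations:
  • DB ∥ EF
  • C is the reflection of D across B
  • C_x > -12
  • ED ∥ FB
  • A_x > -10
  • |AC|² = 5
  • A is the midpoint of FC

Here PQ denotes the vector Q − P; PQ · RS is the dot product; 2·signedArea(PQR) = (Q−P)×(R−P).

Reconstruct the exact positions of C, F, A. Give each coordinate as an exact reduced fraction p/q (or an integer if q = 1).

1. C_x = -11  [C is the reflection of D across B]
2. C_y = -1  [C is the reflection of D across B]
   → C = (-11, -1)
3. F_x = -7  [ED ∥ FB ∩ DB ∥ EF]
4. F_y = -3  [ED ∥ FB ∩ DB ∥ EF]
   → F = (-7, -3)
5. A_x = -9  [A is the midpoint of FC]
6. A_y = -2  [A is the midpoint of FC]
   → A = (-9, -2)

A = (-9, -2)
C = (-11, -1)
F = (-7, -3)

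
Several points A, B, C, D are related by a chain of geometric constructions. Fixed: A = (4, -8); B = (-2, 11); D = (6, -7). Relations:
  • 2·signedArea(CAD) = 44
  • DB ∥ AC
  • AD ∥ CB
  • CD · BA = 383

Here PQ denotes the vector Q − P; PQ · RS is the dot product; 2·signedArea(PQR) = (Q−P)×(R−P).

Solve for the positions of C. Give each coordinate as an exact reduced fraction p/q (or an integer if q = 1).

C = (-4, 10)

1. C_x = -4  [AD ∥ CB ∩ DB ∥ AC]
2. C_y = 10  [AD ∥ CB ∩ DB ∥ AC]
   → C = (-4, 10)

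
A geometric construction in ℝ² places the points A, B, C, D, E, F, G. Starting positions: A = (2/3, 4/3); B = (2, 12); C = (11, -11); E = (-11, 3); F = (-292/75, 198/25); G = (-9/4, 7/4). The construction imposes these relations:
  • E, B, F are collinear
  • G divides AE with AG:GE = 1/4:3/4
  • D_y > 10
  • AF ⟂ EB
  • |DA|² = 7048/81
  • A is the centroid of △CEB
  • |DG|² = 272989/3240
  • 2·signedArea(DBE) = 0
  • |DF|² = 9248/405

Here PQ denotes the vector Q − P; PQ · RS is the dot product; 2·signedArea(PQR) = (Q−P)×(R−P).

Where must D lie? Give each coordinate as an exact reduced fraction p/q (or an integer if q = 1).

1. D_x = 8/225  [line 9·x + -13·y + 138 = 0 ∩ |DA|² = 7048/81]
2. D_y = 266/25  [line 9·x + -13·y + 138 = 0 ∩ |DA|² = 7048/81]
   → D = (8/225, 266/25)

D = (8/225, 266/25)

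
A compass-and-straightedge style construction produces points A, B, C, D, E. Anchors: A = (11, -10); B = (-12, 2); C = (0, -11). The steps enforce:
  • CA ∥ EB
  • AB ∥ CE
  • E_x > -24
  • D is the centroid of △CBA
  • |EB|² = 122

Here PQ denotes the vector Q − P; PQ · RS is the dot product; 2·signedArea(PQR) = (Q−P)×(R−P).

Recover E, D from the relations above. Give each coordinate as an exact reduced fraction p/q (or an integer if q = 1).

1. E_x = -23  [CA ∥ EB ∩ AB ∥ CE]
2. E_y = 1  [CA ∥ EB ∩ AB ∥ CE]
   → E = (-23, 1)
3. D_x = -1/3  [D is the centroid of △CBA]
4. D_y = -19/3  [D is the centroid of △CBA]
   → D = (-1/3, -19/3)

D = (-1/3, -19/3)
E = (-23, 1)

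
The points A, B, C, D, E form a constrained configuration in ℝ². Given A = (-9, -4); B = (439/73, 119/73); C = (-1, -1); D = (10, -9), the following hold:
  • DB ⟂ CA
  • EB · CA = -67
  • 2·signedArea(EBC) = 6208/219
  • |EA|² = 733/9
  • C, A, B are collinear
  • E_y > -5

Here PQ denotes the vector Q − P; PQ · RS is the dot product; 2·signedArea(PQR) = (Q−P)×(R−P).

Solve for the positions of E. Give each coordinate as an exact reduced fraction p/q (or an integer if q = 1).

E = (0, -14/3)

1. E_x = 0  [EB · CA = -67 ∩ 2·signedArea(EBC) = 6208/219]
2. E_y = -14/3  [EB · CA = -67 ∩ 2·signedArea(EBC) = 6208/219]
   → E = (0, -14/3)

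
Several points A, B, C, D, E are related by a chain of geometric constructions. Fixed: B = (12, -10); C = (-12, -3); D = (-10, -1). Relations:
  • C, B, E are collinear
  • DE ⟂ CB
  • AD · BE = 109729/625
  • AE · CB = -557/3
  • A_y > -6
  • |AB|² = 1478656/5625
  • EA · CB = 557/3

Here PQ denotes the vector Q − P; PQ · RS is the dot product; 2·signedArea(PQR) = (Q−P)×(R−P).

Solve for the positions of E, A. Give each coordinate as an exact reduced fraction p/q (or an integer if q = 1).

A = (-2228/625, -10238/1875)
E = (-6684/625, -2113/625)

1. E_x = -6684/625  [C, B, E are collinear ∩ DE ⟂ CB]
2. E_y = -2113/625  [C, B, E are collinear ∩ DE ⟂ CB]
   → E = (-6684/625, -2113/625)
3. A_x = -2228/625  [line 14184/625·x + -4137/625·y + 27974/625 = 0 ∩ |AB|² = 1478656/5625]
4. A_y = -10238/1875  [line 14184/625·x + -4137/625·y + 27974/625 = 0 ∩ |AB|² = 1478656/5625]
   → A = (-2228/625, -10238/1875)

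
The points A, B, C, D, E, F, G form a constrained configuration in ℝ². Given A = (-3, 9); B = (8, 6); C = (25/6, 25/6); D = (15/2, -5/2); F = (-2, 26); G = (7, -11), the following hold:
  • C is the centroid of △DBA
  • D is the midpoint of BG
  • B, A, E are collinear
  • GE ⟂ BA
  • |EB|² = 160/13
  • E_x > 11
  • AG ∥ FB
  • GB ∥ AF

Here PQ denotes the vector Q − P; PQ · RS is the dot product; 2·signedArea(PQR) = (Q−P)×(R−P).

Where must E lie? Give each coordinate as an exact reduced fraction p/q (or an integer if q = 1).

E = (148/13, 66/13)

1. E_x = 148/13  [B, A, E are collinear ∩ GE ⟂ BA]
2. E_y = 66/13  [B, A, E are collinear ∩ GE ⟂ BA]
   → E = (148/13, 66/13)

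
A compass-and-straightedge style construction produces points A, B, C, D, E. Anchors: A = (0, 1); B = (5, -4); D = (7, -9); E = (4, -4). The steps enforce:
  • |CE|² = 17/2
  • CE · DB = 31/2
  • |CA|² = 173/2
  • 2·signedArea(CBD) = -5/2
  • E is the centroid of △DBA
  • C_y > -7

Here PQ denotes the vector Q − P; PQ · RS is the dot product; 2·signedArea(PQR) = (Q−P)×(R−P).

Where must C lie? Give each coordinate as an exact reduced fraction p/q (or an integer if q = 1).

C = (11/2, -13/2)

1. C_x = 11/2  [2·signedArea(CBD) = -5/2 ∩ CE · DB = 31/2]
2. C_y = -13/2  [2·signedArea(CBD) = -5/2 ∩ CE · DB = 31/2]
   → C = (11/2, -13/2)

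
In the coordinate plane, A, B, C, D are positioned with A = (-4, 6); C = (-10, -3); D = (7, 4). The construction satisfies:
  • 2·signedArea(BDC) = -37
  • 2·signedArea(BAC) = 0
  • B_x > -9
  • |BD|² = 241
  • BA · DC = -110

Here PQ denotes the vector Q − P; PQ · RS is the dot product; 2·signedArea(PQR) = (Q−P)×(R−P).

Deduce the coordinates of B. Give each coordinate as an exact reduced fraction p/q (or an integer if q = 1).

B = (-8, 0)

1. B_x = -8  [2·signedArea(BAC) = 0 ∩ 2·signedArea(BDC) = -37]
2. B_y = 0  [2·signedArea(BAC) = 0 ∩ 2·signedArea(BDC) = -37]
   → B = (-8, 0)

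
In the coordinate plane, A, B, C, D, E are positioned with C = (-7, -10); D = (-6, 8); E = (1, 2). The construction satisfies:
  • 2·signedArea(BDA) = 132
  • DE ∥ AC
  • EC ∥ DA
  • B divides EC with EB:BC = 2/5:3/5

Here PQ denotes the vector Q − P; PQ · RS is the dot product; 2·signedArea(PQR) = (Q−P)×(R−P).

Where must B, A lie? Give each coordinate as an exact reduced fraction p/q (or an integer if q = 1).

A = (-14, -4)
B = (-11/5, -14/5)

1. B_x = -11/5  [B divides EC with EB:BC = 2/5:3/5]
2. B_y = -14/5  [B divides EC with EB:BC = 2/5:3/5]
   → B = (-11/5, -14/5)
3. A_x = -14  [DE ∥ AC ∩ EC ∥ DA]
4. A_y = -4  [DE ∥ AC ∩ EC ∥ DA]
   → A = (-14, -4)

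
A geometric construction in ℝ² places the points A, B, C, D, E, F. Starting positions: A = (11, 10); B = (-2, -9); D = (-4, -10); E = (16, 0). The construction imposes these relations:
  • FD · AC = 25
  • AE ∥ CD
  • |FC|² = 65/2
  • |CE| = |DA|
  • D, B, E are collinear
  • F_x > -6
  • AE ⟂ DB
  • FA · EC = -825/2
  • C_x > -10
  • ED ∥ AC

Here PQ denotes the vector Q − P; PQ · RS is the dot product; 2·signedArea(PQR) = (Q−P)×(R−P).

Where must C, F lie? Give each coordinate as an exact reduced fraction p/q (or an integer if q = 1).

C = (-9, 0)
F = (-11/2, -9/2)

1. C_x = -9  [AE ∥ CD ∩ ED ∥ AC]
2. C_y = 0  [AE ∥ CD ∩ ED ∥ AC]
   → C = (-9, 0)
3. F_x = -11/2  [FA · EC = -825/2 ∩ FD · AC = 25]
4. F_y = -9/2  [FA · EC = -825/2 ∩ FD · AC = 25]
   → F = (-11/2, -9/2)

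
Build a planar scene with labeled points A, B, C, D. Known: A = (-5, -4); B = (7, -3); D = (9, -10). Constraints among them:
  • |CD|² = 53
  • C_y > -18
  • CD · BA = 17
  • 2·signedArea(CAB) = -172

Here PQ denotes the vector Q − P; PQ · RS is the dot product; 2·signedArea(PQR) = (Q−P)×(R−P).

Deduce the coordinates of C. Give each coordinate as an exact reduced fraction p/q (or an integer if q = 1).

C = (11, -17)

1. C_x = 11  [2·signedArea(CAB) = -172 ∩ CD · BA = 17]
2. C_y = -17  [2·signedArea(CAB) = -172 ∩ CD · BA = 17]
   → C = (11, -17)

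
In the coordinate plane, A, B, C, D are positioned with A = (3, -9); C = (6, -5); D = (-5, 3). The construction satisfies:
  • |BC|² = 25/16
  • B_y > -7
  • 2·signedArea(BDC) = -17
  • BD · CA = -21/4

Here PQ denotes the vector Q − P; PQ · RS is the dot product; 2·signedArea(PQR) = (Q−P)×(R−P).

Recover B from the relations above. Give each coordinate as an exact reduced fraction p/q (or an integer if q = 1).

B = (21/4, -6)

1. B_x = 21/4  [2·signedArea(BDC) = -17 ∩ BD · CA = -21/4]
2. B_y = -6  [2·signedArea(BDC) = -17 ∩ BD · CA = -21/4]
   → B = (21/4, -6)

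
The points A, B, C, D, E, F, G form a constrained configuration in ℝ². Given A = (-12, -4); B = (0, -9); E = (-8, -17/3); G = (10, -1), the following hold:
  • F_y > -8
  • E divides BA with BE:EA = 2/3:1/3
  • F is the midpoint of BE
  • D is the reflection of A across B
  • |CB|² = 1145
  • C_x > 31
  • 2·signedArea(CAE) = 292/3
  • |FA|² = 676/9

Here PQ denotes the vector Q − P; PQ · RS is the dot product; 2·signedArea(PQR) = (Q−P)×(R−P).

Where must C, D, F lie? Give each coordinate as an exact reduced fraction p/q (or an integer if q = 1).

1. C_x = 32  [line 5/3·x + 4·y + -184/3 = 0 ∩ |CB|² = 1145]
2. C_y = 2  [line 5/3·x + 4·y + -184/3 = 0 ∩ |CB|² = 1145]
   → C = (32, 2)
3. D_x = 12  [D is the reflection of A across B]
4. D_y = -14  [D is the reflection of A across B]
   → D = (12, -14)
5. F_x = -4  [F is the midpoint of BE]
6. F_y = -22/3  [F is the midpoint of BE]
   → F = (-4, -22/3)

C = (32, 2)
D = (12, -14)
F = (-4, -22/3)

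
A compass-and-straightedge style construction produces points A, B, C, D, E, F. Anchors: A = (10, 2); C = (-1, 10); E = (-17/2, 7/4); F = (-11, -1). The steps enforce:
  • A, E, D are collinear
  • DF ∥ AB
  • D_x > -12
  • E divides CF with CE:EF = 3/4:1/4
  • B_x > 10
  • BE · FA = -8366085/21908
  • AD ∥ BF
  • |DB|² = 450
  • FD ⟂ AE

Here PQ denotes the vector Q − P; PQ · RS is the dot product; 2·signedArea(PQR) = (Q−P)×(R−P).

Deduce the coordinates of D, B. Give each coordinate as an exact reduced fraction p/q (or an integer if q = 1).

B = (54971/5477, -3920/5477)
D = (-60448/5477, 9397/5477)

1. D_x = -60448/5477  [A, E, D are collinear ∩ FD ⟂ AE]
2. D_y = 9397/5477  [A, E, D are collinear ∩ FD ⟂ AE]
   → D = (-60448/5477, 9397/5477)
3. B_x = 54971/5477  [AD ∥ BF ∩ DF ∥ AB]
4. B_y = -3920/5477  [AD ∥ BF ∩ DF ∥ AB]
   → B = (54971/5477, -3920/5477)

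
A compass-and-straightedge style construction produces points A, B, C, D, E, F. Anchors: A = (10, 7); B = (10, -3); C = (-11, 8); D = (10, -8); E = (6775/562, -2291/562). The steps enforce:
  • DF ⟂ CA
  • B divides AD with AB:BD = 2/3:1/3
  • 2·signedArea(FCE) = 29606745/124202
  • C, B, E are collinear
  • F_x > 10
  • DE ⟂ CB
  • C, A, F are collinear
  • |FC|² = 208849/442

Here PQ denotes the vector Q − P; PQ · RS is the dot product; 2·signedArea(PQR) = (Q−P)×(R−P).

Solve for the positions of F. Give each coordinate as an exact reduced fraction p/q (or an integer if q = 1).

1. F_x = 4735/442  [C, A, F are collinear ∩ DF ⟂ CA]
2. F_y = 3079/442  [C, A, F are collinear ∩ DF ⟂ CA]
   → F = (4735/442, 3079/442)

F = (4735/442, 3079/442)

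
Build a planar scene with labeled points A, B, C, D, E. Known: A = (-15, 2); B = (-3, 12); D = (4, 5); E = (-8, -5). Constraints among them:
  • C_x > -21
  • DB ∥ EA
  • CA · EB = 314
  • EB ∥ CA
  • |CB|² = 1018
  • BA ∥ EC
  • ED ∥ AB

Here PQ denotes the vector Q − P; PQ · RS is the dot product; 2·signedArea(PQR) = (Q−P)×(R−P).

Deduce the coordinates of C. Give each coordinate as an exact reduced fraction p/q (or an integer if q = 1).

C = (-20, -15)

1. C_x = -20  [EB ∥ CA ∩ BA ∥ EC]
2. C_y = -15  [EB ∥ CA ∩ BA ∥ EC]
   → C = (-20, -15)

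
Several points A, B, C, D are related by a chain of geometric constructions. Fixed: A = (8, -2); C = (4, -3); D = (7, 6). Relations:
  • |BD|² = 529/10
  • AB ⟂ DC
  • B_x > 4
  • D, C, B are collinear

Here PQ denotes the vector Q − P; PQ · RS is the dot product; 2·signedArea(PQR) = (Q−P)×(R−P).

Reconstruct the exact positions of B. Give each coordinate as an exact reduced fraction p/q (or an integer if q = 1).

B = (47/10, -9/10)

1. B_x = 47/10  [D, C, B are collinear ∩ AB ⟂ DC]
2. B_y = -9/10  [D, C, B are collinear ∩ AB ⟂ DC]
   → B = (47/10, -9/10)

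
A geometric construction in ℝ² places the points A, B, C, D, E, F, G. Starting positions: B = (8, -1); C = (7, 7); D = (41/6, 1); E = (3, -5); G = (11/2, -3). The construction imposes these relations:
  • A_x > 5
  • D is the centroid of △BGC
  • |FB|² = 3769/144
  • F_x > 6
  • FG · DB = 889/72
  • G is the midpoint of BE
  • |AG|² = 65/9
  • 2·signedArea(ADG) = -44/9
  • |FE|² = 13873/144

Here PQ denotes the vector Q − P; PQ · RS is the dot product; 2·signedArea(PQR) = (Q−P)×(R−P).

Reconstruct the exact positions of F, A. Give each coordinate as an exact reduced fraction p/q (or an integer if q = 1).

1. F_x = 83/12  [line -7/6·x + 2·y + 5/72 = 0 ∩ |FB|² = 3769/144]
2. F_y = 4  [line -7/6·x + 2·y + 5/72 = 0 ∩ |FB|² = 3769/144]
   → F = (83/12, 4)
3. A_x = 31/6  [line 4·x + -4/3·y + -190/9 = 0 ∩ |AG|² = 65/9]
4. A_y = -1/3  [line 4·x + -4/3·y + -190/9 = 0 ∩ |AG|² = 65/9]
   → A = (31/6, -1/3)

A = (31/6, -1/3)
F = (83/12, 4)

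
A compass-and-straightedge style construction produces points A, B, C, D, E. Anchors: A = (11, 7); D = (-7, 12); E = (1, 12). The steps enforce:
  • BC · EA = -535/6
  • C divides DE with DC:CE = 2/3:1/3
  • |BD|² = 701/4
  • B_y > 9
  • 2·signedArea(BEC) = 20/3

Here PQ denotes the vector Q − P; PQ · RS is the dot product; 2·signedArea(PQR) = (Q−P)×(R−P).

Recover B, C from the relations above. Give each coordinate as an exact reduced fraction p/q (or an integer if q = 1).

B = (6, 19/2)
C = (-5/3, 12)

1. C_x = -5/3  [C divides DE with DC:CE = 2/3:1/3]
2. C_y = 12  [C divides DE with DC:CE = 2/3:1/3]
   → C = (-5/3, 12)
3. B_x = 6  [BC · EA = -535/6 ∩ 2·signedArea(BEC) = 20/3]
4. B_y = 19/2  [BC · EA = -535/6 ∩ 2·signedArea(BEC) = 20/3]
   → B = (6, 19/2)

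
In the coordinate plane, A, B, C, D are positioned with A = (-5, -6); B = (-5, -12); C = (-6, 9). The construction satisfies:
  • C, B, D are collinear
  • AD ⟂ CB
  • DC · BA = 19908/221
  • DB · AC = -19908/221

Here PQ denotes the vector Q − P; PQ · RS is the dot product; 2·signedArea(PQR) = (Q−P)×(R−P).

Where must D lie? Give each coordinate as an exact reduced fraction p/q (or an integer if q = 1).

D = (-1168/221, -1329/221)

1. D_x = -1168/221  [C, B, D are collinear ∩ AD ⟂ CB]
2. D_y = -1329/221  [C, B, D are collinear ∩ AD ⟂ CB]
   → D = (-1168/221, -1329/221)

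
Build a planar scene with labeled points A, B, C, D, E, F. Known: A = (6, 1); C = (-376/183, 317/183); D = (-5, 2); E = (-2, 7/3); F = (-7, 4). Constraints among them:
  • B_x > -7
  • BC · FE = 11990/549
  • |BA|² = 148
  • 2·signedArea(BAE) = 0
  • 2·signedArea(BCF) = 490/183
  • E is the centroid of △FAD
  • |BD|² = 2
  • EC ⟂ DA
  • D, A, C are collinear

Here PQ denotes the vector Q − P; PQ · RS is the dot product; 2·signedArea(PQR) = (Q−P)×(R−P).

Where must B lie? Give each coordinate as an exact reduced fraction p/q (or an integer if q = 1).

B = (-6, 3)

1. B_x = -6  [2·signedArea(BAE) = 0 ∩ 2·signedArea(BCF) = 490/183]
2. B_y = 3  [2·signedArea(BAE) = 0 ∩ 2·signedArea(BCF) = 490/183]
   → B = (-6, 3)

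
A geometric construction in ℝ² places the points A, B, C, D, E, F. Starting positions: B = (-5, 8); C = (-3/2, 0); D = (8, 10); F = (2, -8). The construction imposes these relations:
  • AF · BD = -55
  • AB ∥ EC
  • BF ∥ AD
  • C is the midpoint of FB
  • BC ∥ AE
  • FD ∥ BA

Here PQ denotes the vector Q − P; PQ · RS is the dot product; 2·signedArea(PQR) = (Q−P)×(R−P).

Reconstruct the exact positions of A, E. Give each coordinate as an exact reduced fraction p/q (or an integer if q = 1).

A = (1, 26)
E = (9/2, 18)

1. A_x = 1  [BF ∥ AD ∩ FD ∥ BA]
2. A_y = 26  [BF ∥ AD ∩ FD ∥ BA]
   → A = (1, 26)
3. E_x = 9/2  [AB ∥ EC ∩ BC ∥ AE]
4. E_y = 18  [AB ∥ EC ∩ BC ∥ AE]
   → E = (9/2, 18)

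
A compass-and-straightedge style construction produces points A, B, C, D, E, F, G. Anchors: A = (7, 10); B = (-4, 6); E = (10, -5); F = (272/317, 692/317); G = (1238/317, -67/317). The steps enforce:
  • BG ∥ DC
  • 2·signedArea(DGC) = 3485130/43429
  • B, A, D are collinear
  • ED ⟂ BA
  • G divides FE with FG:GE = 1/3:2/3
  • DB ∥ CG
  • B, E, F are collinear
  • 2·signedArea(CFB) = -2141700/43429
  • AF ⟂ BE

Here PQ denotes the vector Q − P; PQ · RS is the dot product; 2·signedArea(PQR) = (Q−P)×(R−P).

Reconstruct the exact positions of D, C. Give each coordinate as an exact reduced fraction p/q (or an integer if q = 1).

C = (553176/43429, 130301/43429)
D = (662/137, 1262/137)

1. D_x = 662/137  [B, A, D are collinear ∩ ED ⟂ BA]
2. D_y = 1262/137  [B, A, D are collinear ∩ ED ⟂ BA]
   → D = (662/137, 1262/137)
3. C_x = 553176/43429  [DB ∥ CG ∩ BG ∥ DC]
4. C_y = 130301/43429  [DB ∥ CG ∩ BG ∥ DC]
   → C = (553176/43429, 130301/43429)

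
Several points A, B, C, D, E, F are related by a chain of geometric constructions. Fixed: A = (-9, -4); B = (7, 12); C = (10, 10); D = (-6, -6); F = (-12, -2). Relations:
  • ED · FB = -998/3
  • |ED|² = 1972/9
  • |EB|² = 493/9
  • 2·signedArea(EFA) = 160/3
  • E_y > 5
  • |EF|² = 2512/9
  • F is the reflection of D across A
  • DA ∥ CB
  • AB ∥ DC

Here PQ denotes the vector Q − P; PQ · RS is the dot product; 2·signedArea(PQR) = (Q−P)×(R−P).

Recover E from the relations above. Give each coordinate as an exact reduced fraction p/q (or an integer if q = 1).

E = (8/3, 6)

1. E_x = 8/3  [ED · FB = -998/3 ∩ 2·signedArea(EFA) = 160/3]
2. E_y = 6  [ED · FB = -998/3 ∩ 2·signedArea(EFA) = 160/3]
   → E = (8/3, 6)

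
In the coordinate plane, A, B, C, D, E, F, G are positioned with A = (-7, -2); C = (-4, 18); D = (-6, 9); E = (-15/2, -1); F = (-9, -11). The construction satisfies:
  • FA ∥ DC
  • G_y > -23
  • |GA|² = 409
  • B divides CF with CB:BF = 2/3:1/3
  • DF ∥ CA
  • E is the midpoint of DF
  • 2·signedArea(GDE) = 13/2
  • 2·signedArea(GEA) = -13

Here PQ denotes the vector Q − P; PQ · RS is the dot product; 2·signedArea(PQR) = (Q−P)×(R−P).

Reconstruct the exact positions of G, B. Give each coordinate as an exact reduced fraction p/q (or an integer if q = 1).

1. G_x = -10  [2·signedArea(GEA) = -13 ∩ 2·signedArea(GDE) = 13/2]
2. G_y = -22  [2·signedArea(GEA) = -13 ∩ 2·signedArea(GDE) = 13/2]
   → G = (-10, -22)
3. B_x = -22/3  [B divides CF with CB:BF = 2/3:1/3]
4. B_y = -4/3  [B divides CF with CB:BF = 2/3:1/3]
   → B = (-22/3, -4/3)

B = (-22/3, -4/3)
G = (-10, -22)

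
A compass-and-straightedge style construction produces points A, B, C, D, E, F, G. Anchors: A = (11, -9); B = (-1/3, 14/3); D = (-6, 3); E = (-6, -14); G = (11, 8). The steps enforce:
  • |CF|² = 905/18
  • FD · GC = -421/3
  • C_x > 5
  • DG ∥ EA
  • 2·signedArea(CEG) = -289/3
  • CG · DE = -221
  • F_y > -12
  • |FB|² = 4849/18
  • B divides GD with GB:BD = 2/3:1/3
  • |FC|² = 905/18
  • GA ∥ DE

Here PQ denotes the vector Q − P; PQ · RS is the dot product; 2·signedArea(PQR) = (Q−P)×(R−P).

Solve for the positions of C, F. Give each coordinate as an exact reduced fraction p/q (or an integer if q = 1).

C = (16/3, -5)
F = (5/2, -23/2)

1. C_x = 16/3  [2·signedArea(CEG) = -289/3 ∩ CG · DE = -221]
2. C_y = -5  [2·signedArea(CEG) = -289/3 ∩ CG · DE = -221]
   → C = (16/3, -5)
3. F_x = 5/2  [line 17/3·x + 13·y + 406/3 = 0 ∩ |CF|² = 905/18]
4. F_y = -23/2  [line 17/3·x + 13·y + 406/3 = 0 ∩ |CF|² = 905/18]
   → F = (5/2, -23/2)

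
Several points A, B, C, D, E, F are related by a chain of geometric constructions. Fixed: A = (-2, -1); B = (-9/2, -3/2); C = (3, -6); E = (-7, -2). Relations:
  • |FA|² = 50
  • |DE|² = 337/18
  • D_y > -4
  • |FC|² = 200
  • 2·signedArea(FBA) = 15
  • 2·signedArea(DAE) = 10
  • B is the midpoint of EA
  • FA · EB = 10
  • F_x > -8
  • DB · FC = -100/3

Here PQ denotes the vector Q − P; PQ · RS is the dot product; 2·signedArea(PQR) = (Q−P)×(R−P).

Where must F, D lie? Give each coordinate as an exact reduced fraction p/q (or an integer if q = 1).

1. F_x = -7  [2·signedArea(FBA) = 15 ∩ FA · EB = 10]
2. F_y = 4  [2·signedArea(FBA) = 15 ∩ FA · EB = 10]
   → F = (-7, 4)
3. D_x = -17/6  [DB · FC = -100/3 ∩ 2·signedArea(DAE) = 10]
4. D_y = -19/6  [DB · FC = -100/3 ∩ 2·signedArea(DAE) = 10]
   → D = (-17/6, -19/6)

D = (-17/6, -19/6)
F = (-7, 4)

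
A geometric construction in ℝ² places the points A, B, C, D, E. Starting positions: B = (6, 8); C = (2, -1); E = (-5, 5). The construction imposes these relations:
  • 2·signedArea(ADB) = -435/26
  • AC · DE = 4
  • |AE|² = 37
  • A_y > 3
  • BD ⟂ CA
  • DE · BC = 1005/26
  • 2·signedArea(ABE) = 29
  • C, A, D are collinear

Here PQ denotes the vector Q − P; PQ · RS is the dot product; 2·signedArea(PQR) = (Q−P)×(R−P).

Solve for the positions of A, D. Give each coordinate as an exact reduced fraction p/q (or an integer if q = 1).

A = (1, 4)
D = (11/26, 179/26)

1. A_x = 1  [line 3·x + -11·y + 41 = 0 ∩ |AE|² = 37]
2. A_y = 4  [line 3·x + -11·y + 41 = 0 ∩ |AE|² = 37]
   → A = (1, 4)
3. D_x = 11/26  [2·signedArea(ADB) = -435/26 ∩ C, A, D are collinear]
4. D_y = 179/26  [2·signedArea(ADB) = -435/26 ∩ C, A, D are collinear]
   → D = (11/26, 179/26)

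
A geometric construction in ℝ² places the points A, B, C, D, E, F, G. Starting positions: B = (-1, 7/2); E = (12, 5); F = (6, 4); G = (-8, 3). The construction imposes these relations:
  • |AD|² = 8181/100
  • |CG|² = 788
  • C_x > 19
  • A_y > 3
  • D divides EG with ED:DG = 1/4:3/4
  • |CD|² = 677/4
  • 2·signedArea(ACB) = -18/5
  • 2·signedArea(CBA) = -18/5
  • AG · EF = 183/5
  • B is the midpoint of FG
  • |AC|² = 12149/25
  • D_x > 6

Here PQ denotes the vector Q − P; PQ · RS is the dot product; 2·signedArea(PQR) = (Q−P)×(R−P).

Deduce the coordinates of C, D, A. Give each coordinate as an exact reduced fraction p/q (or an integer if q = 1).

1. D_x = 7  [D divides EG with ED:DG = 1/4:3/4]
2. D_y = 9/2  [D divides EG with ED:DG = 1/4:3/4]
   → D = (7, 9/2)
3. A_x = -2  [line 6·x + 1·y + 42/5 = 0 ∩ |AD|² = 8181/100]
4. A_y = 18/5  [line 6·x + 1·y + 42/5 = 0 ∩ |AD|² = 8181/100]
   → A = (-2, 18/5)
5. C_x = 20  [line -1/10·x + -1·y + 7 = 0 ∩ |CG|² = 788]
6. C_y = 5  [line -1/10·x + -1·y + 7 = 0 ∩ |CG|² = 788]
   → C = (20, 5)

A = (-2, 18/5)
C = (20, 5)
D = (7, 9/2)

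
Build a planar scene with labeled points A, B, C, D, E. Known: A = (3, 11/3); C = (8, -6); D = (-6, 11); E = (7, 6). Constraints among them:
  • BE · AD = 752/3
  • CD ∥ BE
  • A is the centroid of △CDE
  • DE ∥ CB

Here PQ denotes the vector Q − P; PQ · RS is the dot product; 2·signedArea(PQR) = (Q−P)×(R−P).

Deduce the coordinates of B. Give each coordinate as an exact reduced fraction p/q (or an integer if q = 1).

B = (21, -11)

1. B_x = 21  [CD ∥ BE ∩ DE ∥ CB]
2. B_y = -11  [CD ∥ BE ∩ DE ∥ CB]
   → B = (21, -11)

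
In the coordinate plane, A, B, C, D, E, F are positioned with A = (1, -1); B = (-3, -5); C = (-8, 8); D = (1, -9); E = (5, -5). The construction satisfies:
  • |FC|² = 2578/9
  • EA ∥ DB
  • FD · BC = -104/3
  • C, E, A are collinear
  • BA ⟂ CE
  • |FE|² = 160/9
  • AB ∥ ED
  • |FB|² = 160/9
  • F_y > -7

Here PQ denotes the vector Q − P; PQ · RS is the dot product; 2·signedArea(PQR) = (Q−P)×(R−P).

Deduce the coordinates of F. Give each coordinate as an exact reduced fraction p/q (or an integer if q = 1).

F = (1, -19/3)

1. F_x = 1  [line 5·x + -13·y + -262/3 = 0 ∩ |FB|² = 160/9]
2. F_y = -19/3  [line 5·x + -13·y + -262/3 = 0 ∩ |FB|² = 160/9]
   → F = (1, -19/3)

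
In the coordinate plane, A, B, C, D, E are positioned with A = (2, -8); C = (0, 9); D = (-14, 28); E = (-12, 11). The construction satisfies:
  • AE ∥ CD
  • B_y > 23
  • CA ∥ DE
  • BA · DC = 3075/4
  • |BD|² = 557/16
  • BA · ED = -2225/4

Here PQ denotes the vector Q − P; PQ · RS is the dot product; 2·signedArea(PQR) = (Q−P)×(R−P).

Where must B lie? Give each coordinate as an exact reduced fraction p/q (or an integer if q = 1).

1. B_x = -21/2  [BA · ED = -2225/4 ∩ BA · DC = 3075/4]
2. B_y = 93/4  [BA · ED = -2225/4 ∩ BA · DC = 3075/4]
   → B = (-21/2, 93/4)

B = (-21/2, 93/4)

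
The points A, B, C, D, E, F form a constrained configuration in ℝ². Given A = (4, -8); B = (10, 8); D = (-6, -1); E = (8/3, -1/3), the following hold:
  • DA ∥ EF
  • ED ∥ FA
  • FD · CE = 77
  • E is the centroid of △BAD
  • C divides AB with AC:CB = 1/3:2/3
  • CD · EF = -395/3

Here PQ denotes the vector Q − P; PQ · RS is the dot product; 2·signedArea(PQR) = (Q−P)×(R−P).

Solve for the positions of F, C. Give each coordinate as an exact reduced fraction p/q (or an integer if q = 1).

C = (6, -8/3)
F = (38/3, -22/3)

1. F_x = 38/3  [ED ∥ FA ∩ DA ∥ EF]
2. F_y = -22/3  [ED ∥ FA ∩ DA ∥ EF]
   → F = (38/3, -22/3)
3. C_x = 6  [C divides AB with AC:CB = 1/3:2/3]
4. C_y = -8/3  [C divides AB with AC:CB = 1/3:2/3]
   → C = (6, -8/3)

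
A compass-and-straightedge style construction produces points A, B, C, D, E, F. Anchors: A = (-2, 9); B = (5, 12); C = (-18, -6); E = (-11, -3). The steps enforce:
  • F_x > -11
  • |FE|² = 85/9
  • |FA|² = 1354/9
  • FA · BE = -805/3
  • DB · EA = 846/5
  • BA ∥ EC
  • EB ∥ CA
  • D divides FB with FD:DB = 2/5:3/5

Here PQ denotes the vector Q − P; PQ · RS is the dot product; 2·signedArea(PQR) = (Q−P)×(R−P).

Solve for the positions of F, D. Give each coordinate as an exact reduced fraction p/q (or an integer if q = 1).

1. F_x = -31/3  [line 16·x + 15·y + 496/3 = 0 ∩ |FA|² = 1354/9]
2. F_y = 0  [line 16·x + 15·y + 496/3 = 0 ∩ |FA|² = 1354/9]
   → F = (-31/3, 0)
3. D_x = -21/5  [D divides FB with FD:DB = 2/5:3/5]
4. D_y = 24/5  [D divides FB with FD:DB = 2/5:3/5]
   → D = (-21/5, 24/5)

D = (-21/5, 24/5)
F = (-31/3, 0)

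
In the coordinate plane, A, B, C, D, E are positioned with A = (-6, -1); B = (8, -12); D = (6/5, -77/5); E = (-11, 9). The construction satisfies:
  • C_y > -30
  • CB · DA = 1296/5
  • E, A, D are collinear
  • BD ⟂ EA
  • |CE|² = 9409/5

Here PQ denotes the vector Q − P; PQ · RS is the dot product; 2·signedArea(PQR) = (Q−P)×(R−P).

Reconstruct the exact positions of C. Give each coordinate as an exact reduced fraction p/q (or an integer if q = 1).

C = (42/5, -149/5)

1. C_x = 42/5  [line 36/5·x + -72/5·y + -2448/5 = 0 ∩ |CE|² = 9409/5]
2. C_y = -149/5  [line 36/5·x + -72/5·y + -2448/5 = 0 ∩ |CE|² = 9409/5]
   → C = (42/5, -149/5)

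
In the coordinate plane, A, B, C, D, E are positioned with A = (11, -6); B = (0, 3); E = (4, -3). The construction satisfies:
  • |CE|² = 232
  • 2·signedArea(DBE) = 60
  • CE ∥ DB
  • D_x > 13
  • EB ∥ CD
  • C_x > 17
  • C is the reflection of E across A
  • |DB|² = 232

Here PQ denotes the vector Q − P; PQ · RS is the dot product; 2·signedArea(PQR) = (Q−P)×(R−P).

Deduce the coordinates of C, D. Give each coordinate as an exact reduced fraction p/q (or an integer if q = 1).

C = (18, -9)
D = (14, -3)

1. C_x = 18  [C is the reflection of E across A]
2. C_y = -9  [C is the reflection of E across A]
   → C = (18, -9)
3. D_x = 14  [CE ∥ DB ∩ EB ∥ CD]
4. D_y = -3  [CE ∥ DB ∩ EB ∥ CD]
   → D = (14, -3)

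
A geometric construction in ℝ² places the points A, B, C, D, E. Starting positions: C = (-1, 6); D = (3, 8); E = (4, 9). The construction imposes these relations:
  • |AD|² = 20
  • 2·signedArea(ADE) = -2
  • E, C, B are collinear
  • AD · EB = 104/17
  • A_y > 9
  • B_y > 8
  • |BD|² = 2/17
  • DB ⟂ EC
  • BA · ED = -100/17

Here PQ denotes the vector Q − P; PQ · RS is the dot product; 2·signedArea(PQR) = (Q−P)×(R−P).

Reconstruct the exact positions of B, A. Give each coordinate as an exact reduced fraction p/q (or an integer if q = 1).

1. B_x = 48/17  [E, C, B are collinear ∩ DB ⟂ EC]
2. B_y = 141/17  [E, C, B are collinear ∩ DB ⟂ EC]
   → B = (48/17, 141/17)
3. A_x = 7  [2·signedArea(ADE) = -2 ∩ AD · EB = 104/17]
4. A_y = 10  [2·signedArea(ADE) = -2 ∩ AD · EB = 104/17]
   → A = (7, 10)

A = (7, 10)
B = (48/17, 141/17)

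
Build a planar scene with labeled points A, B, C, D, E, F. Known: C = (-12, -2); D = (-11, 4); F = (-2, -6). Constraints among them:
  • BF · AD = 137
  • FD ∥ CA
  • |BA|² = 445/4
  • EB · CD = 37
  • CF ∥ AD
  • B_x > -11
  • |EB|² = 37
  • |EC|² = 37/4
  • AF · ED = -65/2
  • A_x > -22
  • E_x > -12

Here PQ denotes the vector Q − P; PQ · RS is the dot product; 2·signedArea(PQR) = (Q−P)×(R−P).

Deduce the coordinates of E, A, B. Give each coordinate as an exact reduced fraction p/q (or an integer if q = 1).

A = (-21, 8)
B = (-21/2, 7)
E = (-23/2, 1)

1. A_x = -21  [CF ∥ AD ∩ FD ∥ CA]
2. A_y = 8  [CF ∥ AD ∩ FD ∥ CA]
   → A = (-21, 8)
3. B_x = -21/2  [line -10·x + 4·y + -133 = 0 ∩ |BA|² = 445/4]
4. B_y = 7  [line -10·x + 4·y + -133 = 0 ∩ |BA|² = 445/4]
   → B = (-21/2, 7)
5. E_x = -23/2  [EB · CD = 37 ∩ AF · ED = -65/2]
6. E_y = 1  [EB · CD = 37 ∩ AF · ED = -65/2]
   → E = (-23/2, 1)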